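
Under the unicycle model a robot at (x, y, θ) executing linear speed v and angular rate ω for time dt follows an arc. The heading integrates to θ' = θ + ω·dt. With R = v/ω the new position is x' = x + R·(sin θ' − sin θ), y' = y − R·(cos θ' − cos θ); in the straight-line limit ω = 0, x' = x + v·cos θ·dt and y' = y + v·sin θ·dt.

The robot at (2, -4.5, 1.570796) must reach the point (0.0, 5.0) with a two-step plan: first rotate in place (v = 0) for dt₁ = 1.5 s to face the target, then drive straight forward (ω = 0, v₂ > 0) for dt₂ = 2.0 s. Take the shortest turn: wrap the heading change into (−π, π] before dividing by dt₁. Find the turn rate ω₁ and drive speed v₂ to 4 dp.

heading to target = atan2(5−-4.5, 0−2) = 1.7783
Δθ = wrap(1.7783 − 1.5708) = 0.2075; ω₁ = Δθ/dt₁ = 0.1383
distance = √((0−2)² + (5−-4.5)²) = 9.7082; v₂ = distance/dt₂ = 4.8541

ω₁ = 0.1383, v₂ = 4.8541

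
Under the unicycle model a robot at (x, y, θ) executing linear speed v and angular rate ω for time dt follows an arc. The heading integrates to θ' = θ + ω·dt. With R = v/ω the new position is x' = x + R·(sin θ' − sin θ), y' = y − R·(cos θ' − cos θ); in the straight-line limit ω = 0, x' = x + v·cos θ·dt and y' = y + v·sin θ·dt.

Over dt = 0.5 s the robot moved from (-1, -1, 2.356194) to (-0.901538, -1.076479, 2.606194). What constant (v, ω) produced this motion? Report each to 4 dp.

v = -0.2500, ω = 0.5000

Δθ = 2.606194 − 2.356194 = 0.250000
ω = Δθ/dt = 0.250000/0.5 = 0.5000
R = Δx/(sin θ' − sin θ) = -0.5000
v = R·ω = -0.5000·0.5000 = -0.2500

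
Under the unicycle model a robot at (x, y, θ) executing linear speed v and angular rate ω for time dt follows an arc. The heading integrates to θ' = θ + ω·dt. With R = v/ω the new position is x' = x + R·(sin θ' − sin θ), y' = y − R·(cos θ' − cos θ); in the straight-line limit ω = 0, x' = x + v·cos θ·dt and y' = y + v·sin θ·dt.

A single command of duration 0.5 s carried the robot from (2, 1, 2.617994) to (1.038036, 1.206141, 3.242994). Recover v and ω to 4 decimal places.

Δθ = 3.242994 − 2.617994 = 0.625000
ω = Δθ/dt = 0.625000/0.5 = 1.2500
R = Δx/(sin θ' − sin θ) = 1.6000
v = R·ω = 1.6000·1.2500 = 2.0000

v = 2.0000, ω = 1.2500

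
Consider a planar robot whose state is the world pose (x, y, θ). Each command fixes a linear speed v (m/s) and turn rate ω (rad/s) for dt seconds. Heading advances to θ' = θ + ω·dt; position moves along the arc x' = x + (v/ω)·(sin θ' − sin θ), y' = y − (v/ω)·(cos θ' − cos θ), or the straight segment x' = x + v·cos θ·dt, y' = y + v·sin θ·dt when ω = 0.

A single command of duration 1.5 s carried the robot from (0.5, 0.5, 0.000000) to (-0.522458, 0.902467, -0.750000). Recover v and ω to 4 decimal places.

Δθ = -0.750000 − 0.000000 = -0.750000
ω = Δθ/dt = -0.750000/1.5 = -0.5000
R = Δx/(sin θ' − sin θ) = 1.5000
v = R·ω = 1.5000·-0.5000 = -0.7500

v = -0.7500, ω = -0.5000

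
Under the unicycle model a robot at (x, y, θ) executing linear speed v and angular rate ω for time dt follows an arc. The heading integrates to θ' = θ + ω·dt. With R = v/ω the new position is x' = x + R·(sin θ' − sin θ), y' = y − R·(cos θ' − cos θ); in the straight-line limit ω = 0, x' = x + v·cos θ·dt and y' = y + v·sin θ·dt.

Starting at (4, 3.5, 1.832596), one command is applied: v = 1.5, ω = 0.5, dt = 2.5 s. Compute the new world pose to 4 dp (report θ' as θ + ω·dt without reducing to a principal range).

θ' = 1.8326 + 0.5·2.5 = 3.0826
R = v/ω = 1.5/0.5 = 3.0000
x' = 4 + 3.0000·(sin 3.0826 − sin 1.8326) = 1.2791
y' = 3.5 − 3.0000·(cos 3.0826 − cos 1.8326) = 5.7183

(1.2791, 5.7183, 3.0826)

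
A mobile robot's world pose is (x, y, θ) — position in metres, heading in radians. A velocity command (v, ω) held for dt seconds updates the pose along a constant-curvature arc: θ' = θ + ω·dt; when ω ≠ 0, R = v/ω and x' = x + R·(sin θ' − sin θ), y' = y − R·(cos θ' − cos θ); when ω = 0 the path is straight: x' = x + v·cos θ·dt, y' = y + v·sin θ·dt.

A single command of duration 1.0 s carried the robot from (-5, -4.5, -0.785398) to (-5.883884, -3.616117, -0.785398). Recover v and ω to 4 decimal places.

v = -1.2500, ω = 0.0000

Δθ = -0.785398 − -0.785398 = 0.000000
ω = Δθ/dt = 0.000000/1.0 = 0.0000
ω = 0 → v = (Δx·cos θ + Δy·sin θ)/dt = -1.2500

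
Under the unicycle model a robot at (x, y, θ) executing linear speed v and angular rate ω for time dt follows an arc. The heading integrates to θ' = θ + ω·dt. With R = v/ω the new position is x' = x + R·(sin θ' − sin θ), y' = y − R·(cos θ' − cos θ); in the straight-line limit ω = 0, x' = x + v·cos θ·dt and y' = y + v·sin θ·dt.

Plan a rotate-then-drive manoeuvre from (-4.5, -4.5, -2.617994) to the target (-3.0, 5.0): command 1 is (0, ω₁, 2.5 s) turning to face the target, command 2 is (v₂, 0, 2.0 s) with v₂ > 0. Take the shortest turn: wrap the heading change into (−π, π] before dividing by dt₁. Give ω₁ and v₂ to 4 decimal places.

heading to target = atan2(5−-4.5, -3−-4.5) = 1.4142
Δθ = wrap(1.4142 − -2.6180) = -2.2510; ω₁ = Δθ/dt₁ = -0.9004
distance = √((-3−-4.5)² + (5−-4.5)²) = 9.6177; v₂ = distance/dt₂ = 4.8088

ω₁ = -0.9004, v₂ = 4.8088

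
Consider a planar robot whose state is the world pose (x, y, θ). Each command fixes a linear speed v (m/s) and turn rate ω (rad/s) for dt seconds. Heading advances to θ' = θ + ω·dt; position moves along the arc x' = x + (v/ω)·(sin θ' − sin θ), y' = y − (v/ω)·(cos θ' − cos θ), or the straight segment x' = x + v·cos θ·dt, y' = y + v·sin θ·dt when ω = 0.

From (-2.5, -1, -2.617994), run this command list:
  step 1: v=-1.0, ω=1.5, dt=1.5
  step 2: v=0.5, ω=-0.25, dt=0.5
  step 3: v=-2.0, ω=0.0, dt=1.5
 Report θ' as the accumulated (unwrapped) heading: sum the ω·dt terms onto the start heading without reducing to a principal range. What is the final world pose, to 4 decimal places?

(-5.0092, 1.5149, -0.4930)

step 1: θ'=-0.3680 (R=-0.6667) → pose (-2.5935, 0.1994, -0.3680)
step 2: θ'=-0.4930 (R=-2.0000) → pose (-2.3665, 0.0951, -0.4930)
step 3: θ'=-0.4930 (straight) → pose (-5.0092, 1.5149, -0.4930)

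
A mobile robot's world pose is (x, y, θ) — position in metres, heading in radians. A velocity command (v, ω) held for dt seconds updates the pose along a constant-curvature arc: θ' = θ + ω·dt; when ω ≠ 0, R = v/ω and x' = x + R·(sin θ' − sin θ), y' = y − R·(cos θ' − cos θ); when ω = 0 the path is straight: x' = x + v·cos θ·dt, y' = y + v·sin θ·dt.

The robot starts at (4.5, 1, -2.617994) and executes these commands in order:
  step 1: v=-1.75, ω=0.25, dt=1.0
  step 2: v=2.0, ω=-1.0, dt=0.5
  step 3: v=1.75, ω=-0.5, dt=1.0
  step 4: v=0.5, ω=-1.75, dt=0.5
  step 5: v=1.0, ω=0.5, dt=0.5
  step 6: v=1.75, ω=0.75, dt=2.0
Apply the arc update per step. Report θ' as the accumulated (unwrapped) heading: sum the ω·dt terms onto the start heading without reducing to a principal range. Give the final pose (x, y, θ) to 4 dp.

(-0.3320, 2.4030, -2.4930)

step 1: θ'=-2.3680 (R=-7.0000) → pose (5.8910, 2.0544, -2.3680)
step 2: θ'=-2.8680 (R=-2.0000) → pose (5.0340, 1.5596, -2.8680)
step 3: θ'=-3.3680 (R=-3.5000) → pose (3.3026, 1.5187, -3.3680)
step 4: θ'=-4.2430 (R=-0.2857) → pose (3.1119, 1.6679, -4.2430)
step 5: θ'=-3.9930 (R=2.0000) → pose (2.8327, 2.0810, -3.9930)
step 6: θ'=-2.4930 (R=2.3333) → pose (-0.3320, 2.4030, -2.4930)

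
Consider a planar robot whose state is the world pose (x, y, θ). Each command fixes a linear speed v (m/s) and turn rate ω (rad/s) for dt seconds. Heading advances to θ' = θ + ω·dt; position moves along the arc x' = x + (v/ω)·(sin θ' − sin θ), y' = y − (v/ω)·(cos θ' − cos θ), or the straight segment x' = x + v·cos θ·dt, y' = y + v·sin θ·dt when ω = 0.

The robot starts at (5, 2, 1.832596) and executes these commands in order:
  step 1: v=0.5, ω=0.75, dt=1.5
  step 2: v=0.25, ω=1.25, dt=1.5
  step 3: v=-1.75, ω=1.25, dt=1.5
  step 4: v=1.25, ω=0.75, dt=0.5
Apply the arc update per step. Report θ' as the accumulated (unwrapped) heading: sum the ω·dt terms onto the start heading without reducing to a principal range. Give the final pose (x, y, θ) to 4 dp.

step 1: θ'=2.9576 (R=0.6667) → pose (4.4780, 2.4829, 2.9576)
step 2: θ'=4.8326 (R=0.2000) → pose (4.2429, 2.2623, 4.8326)
step 3: θ'=6.7076 (R=-1.4000) → pose (2.2765, 3.3702, 6.7076)
step 4: θ'=7.0826 (R=1.6667) → pose (2.7851, 3.7271, 7.0826)

(2.7851, 3.7271, 7.0826)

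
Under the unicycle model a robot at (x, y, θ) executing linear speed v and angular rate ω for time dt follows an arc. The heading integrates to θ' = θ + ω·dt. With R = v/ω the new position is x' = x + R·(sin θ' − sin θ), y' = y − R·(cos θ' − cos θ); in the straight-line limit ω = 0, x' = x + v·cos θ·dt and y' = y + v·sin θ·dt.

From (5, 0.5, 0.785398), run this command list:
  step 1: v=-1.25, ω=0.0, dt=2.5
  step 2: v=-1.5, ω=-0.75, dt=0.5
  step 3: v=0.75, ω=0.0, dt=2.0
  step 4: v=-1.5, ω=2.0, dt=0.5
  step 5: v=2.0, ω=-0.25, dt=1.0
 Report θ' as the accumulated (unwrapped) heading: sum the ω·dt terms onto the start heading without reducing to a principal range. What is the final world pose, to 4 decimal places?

step 1: θ'=0.7854 (straight) → pose (2.7903, -1.7097, 0.7854)
step 2: θ'=0.4104 (R=2.0000) → pose (2.1740, -2.1294, 0.4104)
step 3: θ'=0.4104 (straight) → pose (3.5495, -1.5310, 0.4104)
step 4: θ'=1.4104 (R=-0.7500) → pose (3.1083, -2.0989, 1.4104)
step 5: θ'=1.1604 (R=-8.0000) → pose (3.6699, -0.1848, 1.1604)

(3.6699, -0.1848, 1.1604)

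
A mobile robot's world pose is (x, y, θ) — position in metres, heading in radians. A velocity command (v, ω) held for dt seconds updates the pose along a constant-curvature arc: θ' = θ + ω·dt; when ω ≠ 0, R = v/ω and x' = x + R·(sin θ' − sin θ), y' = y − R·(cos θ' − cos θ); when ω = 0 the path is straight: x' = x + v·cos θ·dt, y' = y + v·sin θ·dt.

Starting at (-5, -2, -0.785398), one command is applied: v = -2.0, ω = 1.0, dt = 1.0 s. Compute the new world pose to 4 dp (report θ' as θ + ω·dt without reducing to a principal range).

θ' = -0.7854 + 1.0·1.0 = 0.2146
R = v/ω = -2.0/1.0 = -2.0000
x' = -5 + -2.0000·(sin 0.2146 − sin -0.7854) = -6.8401
y' = -2 − -2.0000·(cos 0.2146 − cos -0.7854) = -1.4601

(-6.8401, -1.4601, 0.2146)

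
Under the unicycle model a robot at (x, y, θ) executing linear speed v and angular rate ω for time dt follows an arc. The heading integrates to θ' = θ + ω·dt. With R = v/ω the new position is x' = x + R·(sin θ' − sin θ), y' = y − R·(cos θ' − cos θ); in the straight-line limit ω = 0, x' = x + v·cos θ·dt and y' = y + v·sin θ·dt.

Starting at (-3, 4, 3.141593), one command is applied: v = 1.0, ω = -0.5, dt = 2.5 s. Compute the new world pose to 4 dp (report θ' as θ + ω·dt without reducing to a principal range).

θ' = 3.1416 + -0.5·2.5 = 1.8916
R = v/ω = 1.0/-0.5 = -2.0000
x' = -3 + -2.0000·(sin 1.8916 − sin 3.1416) = -4.8980
y' = 4 − -2.0000·(cos 1.8916 − cos 3.1416) = 5.3694

(-4.8980, 5.3694, 1.8916)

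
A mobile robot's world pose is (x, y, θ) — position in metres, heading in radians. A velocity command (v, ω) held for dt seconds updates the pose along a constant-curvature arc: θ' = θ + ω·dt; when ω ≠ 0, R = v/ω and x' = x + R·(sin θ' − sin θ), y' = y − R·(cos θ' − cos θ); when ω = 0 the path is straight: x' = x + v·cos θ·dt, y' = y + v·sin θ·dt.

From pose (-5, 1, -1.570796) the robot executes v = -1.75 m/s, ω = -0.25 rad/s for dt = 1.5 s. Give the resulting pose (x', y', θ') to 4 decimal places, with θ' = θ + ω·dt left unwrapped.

θ' = -1.5708 + -0.25·1.5 = -1.9458
R = v/ω = -1.75/-0.25 = 7.0000
x' = -5 + 7.0000·(sin -1.9458 − sin -1.5708) = -4.5136
y' = 1 − 7.0000·(cos -1.9458 − cos -1.5708) = 3.5639

(-4.5136, 3.5639, -1.9458)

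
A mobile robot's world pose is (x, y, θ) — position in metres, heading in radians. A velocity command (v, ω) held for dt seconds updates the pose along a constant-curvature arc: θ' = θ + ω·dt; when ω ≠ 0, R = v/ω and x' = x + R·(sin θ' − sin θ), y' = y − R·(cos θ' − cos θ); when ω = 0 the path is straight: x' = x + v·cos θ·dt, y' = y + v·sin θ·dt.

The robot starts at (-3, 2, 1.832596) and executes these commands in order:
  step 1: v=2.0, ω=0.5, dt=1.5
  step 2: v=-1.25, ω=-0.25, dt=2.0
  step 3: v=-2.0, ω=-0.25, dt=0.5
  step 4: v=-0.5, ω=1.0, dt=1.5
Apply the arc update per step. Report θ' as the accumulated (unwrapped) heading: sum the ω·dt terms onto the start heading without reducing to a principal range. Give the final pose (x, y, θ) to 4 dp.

step 1: θ'=2.5826 (R=4.0000) → pose (-4.7424, 4.3559, 2.5826)
step 2: θ'=2.0826 (R=5.0000) → pose (-3.0347, 2.5657, 2.0826)
step 3: θ'=1.9576 (R=8.0000) → pose (-2.6007, 1.6655, 1.9576)
step 4: θ'=3.4576 (R=-0.5000) → pose (-1.9822, 1.3789, 3.4576)

(-1.9822, 1.3789, 3.4576)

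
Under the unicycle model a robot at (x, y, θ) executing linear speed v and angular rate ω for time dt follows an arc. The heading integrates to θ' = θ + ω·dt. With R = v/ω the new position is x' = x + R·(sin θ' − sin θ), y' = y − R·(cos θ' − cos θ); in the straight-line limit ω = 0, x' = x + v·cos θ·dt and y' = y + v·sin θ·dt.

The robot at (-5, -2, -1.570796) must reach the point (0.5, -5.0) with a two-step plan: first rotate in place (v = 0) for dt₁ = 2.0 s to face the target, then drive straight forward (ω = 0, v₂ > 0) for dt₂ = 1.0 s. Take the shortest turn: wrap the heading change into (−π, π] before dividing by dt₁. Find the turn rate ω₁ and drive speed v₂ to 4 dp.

heading to target = atan2(-5−-2, 0.5−-5) = -0.4993
Δθ = wrap(-0.4993 − -1.5708) = 1.0714; ω₁ = Δθ/dt₁ = 0.5357
distance = √((0.5−-5)² + (-5−-2)²) = 6.2650; v₂ = distance/dt₂ = 6.2650

ω₁ = 0.5357, v₂ = 6.2650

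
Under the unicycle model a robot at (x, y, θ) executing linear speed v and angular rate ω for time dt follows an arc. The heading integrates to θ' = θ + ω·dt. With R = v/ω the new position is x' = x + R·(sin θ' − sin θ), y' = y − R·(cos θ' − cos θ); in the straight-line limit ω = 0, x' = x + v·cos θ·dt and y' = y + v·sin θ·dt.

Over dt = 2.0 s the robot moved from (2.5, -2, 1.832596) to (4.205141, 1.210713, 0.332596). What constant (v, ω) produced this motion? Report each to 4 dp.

v = 2.0000, ω = -0.7500

Δθ = 0.332596 − 1.832596 = -1.500000
ω = Δθ/dt = -1.500000/2.0 = -0.7500
R = −Δy/(cos θ' − cos θ) = -2.6667
v = R·ω = -2.6667·-0.7500 = 2.0000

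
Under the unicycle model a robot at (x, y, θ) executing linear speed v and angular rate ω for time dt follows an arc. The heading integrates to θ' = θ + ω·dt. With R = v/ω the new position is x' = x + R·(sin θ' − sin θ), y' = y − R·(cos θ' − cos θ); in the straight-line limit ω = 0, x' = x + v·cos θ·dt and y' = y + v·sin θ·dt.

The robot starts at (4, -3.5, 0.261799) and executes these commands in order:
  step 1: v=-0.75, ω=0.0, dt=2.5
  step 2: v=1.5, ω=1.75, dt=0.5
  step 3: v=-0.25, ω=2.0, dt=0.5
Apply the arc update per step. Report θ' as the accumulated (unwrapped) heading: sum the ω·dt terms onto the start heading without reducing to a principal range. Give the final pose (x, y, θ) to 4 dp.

step 1: θ'=0.2618 (straight) → pose (2.1889, -3.9853, 0.2618)
step 2: θ'=1.1368 (R=0.8571) → pose (2.7447, -3.5178, 1.1368)
step 3: θ'=2.1368 (R=-0.1250) → pose (2.7526, -3.6374, 2.1368)

(2.7526, -3.6374, 2.1368)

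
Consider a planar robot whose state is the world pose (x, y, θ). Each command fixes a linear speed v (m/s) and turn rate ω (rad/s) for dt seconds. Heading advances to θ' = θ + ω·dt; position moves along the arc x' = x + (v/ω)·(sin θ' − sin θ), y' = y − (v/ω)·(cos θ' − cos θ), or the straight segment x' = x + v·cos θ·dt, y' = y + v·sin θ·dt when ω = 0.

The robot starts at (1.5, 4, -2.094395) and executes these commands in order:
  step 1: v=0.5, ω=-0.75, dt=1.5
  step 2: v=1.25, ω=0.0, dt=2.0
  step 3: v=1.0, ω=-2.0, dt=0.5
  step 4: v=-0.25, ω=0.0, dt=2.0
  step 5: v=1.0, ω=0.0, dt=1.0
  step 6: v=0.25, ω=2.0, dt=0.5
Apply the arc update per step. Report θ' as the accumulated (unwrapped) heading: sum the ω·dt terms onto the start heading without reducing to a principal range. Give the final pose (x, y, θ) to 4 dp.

step 1: θ'=-3.2194 (R=-0.6667) → pose (0.8708, 3.6687, -3.2194)
step 2: θ'=-3.2194 (straight) → pose (-1.6216, 3.8630, -3.2194)
step 3: θ'=-4.2194 (R=-0.5000) → pose (-2.0232, 4.1248, -4.2194)
step 4: θ'=-4.2194 (straight) → pose (-1.7866, 3.6844, -4.2194)
step 5: θ'=-4.2194 (straight) → pose (-2.2598, 4.5653, -4.2194)
step 6: θ'=-3.2194 (R=0.1250) → pose (-2.3602, 4.6308, -3.2194)

(-2.3602, 4.6308, -3.2194)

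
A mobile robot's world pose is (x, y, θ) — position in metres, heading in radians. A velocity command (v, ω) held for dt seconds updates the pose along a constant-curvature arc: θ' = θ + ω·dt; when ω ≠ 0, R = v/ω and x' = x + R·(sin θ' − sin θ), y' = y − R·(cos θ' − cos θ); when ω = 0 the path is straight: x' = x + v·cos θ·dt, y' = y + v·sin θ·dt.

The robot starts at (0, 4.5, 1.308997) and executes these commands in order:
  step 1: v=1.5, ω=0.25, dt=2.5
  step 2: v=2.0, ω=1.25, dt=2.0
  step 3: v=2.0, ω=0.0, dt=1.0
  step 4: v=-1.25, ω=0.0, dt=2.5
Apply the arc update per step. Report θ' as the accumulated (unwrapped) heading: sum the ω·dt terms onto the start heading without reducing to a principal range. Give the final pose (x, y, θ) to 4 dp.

(-2.9118, 9.1375, 4.4340)

step 1: θ'=1.9340 (R=6.0000) → pose (-0.1870, 8.1845, 1.9340)
step 2: θ'=4.4340 (R=1.6000) → pose (-3.2210, 8.0558, 4.4340)
step 3: θ'=4.4340 (straight) → pose (-3.7706, 6.1328, 4.4340)
step 4: θ'=4.4340 (straight) → pose (-2.9118, 9.1375, 4.4340)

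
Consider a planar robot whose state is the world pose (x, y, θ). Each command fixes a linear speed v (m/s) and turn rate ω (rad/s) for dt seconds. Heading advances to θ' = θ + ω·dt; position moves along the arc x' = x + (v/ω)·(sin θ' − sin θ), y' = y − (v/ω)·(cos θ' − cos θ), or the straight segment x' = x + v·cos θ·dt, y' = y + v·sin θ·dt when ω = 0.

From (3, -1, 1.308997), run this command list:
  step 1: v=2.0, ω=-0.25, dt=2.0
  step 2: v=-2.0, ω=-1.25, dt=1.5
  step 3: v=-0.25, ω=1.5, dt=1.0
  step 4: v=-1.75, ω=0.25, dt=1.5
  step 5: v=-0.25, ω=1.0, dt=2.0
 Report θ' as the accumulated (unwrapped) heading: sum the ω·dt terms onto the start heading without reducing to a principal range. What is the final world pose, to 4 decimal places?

step 1: θ'=0.8090 (R=-8.0000) → pose (4.9386, 2.4512, 0.8090)
step 2: θ'=-1.0660 (R=1.6000) → pose (2.3805, 2.7818, -1.0660)
step 3: θ'=0.4340 (R=-0.1667) → pose (2.1645, 2.8524, 0.4340)
step 4: θ'=0.8090 (R=-7.0000) → pose (0.0428, 1.3329, 0.8090)
step 5: θ'=2.8090 (R=-0.2500) → pose (0.1421, 0.9241, 2.8090)

(0.1421, 0.9241, 2.8090)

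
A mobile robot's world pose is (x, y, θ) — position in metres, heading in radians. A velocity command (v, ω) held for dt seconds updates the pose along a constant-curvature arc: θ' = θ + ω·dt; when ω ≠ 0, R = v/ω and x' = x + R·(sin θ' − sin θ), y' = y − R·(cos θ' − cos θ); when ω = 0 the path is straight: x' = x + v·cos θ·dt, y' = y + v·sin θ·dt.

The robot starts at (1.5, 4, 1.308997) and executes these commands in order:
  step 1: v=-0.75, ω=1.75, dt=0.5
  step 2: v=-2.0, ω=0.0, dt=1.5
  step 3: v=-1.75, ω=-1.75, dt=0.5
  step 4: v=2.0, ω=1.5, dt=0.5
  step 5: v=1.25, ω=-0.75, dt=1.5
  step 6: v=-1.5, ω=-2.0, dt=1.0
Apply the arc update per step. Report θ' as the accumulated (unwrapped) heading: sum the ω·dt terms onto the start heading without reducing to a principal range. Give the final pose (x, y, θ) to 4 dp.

step 1: θ'=2.1840 (R=-0.4286) → pose (1.5635, 3.6424, 2.1840)
step 2: θ'=2.1840 (straight) → pose (3.2899, 1.1890, 2.1840)
step 3: θ'=1.3090 (R=1.0000) → pose (3.4381, 0.3547, 1.3090)
step 4: θ'=2.0590 (R=1.3333) → pose (3.3277, 1.3252, 2.0590)
step 5: θ'=0.9340 (R=-1.6667) → pose (3.4597, 3.0979, 0.9340)
step 6: θ'=-1.0660 (R=0.7500) → pose (2.2002, 3.1812, -1.0660)

(2.2002, 3.1812, -1.0660)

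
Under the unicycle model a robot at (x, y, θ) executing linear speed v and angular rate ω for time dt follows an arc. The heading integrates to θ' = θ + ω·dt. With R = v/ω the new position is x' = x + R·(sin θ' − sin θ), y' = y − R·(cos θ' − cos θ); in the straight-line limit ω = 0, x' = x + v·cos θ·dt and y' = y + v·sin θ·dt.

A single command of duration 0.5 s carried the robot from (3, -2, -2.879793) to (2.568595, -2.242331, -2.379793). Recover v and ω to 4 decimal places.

Δθ = -2.379793 − -2.879793 = 0.500000
ω = Δθ/dt = 0.500000/0.5 = 1.0000
R = Δx/(sin θ' − sin θ) = 1.0000
v = R·ω = 1.0000·1.0000 = 1.0000

v = 1.0000, ω = 1.0000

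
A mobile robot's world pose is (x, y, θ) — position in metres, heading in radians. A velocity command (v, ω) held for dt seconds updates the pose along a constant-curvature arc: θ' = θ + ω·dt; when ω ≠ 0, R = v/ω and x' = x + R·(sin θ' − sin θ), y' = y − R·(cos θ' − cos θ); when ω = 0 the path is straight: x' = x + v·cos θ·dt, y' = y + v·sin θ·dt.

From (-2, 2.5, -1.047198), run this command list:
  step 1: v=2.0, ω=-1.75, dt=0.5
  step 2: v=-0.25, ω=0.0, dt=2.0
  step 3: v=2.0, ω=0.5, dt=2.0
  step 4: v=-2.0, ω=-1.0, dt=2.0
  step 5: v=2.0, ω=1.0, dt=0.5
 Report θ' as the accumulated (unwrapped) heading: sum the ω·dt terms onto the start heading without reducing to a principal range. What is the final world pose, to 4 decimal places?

step 1: θ'=-1.9222 (R=-1.1429) → pose (-1.9167, 1.5352, -1.9222)
step 2: θ'=-1.9222 (straight) → pose (-1.7446, 2.0046, -1.9222)
step 3: θ'=-0.9222 (R=4.0000) → pose (-1.1768, -1.7885, -0.9222)
step 4: θ'=-2.9222 (R=2.0000) → pose (-0.0182, 1.3717, -2.9222)
step 5: θ'=-2.4222 (R=2.0000) → pose (-0.9008, 0.9240, -2.4222)

(-0.9008, 0.9240, -2.4222)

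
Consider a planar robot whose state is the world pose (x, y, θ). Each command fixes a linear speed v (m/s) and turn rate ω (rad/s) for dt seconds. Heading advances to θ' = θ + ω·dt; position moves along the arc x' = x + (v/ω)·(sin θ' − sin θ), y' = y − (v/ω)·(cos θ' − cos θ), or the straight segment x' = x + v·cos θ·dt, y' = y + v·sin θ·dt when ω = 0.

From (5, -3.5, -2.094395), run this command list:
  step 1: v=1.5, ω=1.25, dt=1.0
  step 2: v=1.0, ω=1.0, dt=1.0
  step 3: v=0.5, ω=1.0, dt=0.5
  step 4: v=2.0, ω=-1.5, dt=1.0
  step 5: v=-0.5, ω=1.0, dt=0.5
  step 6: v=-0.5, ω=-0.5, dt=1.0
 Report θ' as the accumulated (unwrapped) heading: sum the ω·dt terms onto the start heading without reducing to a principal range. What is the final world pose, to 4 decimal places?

(7.4667, -4.8788, -0.8444)

step 1: θ'=-0.8444 (R=1.2000) → pose (5.1421, -4.8970, -0.8444)
step 2: θ'=0.1556 (R=1.0000) → pose (6.0447, -5.2208, 0.1556)
step 3: θ'=0.6556 (R=0.5000) → pose (6.2720, -5.1231, 0.6556)
step 4: θ'=-0.8444 (R=-1.3333) → pose (8.0816, -5.2945, -0.8444)
step 5: θ'=-0.3444 (R=-0.5000) → pose (7.8767, -5.1559, -0.3444)
step 6: θ'=-0.8444 (R=1.0000) → pose (7.4667, -4.8788, -0.8444)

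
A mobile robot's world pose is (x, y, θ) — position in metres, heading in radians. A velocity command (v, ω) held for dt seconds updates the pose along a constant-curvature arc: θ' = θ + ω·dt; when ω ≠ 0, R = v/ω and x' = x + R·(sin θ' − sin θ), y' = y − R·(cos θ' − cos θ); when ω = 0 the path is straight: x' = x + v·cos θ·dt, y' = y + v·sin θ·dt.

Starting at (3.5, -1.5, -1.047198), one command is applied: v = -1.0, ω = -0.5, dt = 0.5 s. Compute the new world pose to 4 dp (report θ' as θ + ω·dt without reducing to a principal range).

(3.3064, -1.0404, -1.2972)

θ' = -1.0472 + -0.5·0.5 = -1.2972
R = v/ω = -1.0/-0.5 = 2.0000
x' = 3.5 + 2.0000·(sin -1.2972 − sin -1.0472) = 3.3064
y' = -1.5 − 2.0000·(cos -1.2972 − cos -1.0472) = -1.0404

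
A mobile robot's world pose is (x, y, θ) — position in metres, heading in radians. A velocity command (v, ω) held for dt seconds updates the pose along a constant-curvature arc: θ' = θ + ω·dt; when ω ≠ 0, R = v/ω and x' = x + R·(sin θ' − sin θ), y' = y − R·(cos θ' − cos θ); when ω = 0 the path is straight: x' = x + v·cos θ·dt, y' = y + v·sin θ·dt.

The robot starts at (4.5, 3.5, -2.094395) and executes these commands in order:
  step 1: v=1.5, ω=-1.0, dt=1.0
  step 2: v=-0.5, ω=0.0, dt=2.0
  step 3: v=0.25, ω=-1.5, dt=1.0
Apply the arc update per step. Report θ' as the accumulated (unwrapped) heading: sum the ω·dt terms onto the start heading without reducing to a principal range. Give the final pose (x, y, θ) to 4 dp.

step 1: θ'=-3.0944 (R=-1.5000) → pose (3.2717, 2.7517, -3.0944)
step 2: θ'=-3.0944 (straight) → pose (4.2706, 2.7989, -3.0944)
step 3: θ'=-4.5944 (R=-0.1667) → pose (4.0972, 2.9457, -4.5944)

(4.0972, 2.9457, -4.5944)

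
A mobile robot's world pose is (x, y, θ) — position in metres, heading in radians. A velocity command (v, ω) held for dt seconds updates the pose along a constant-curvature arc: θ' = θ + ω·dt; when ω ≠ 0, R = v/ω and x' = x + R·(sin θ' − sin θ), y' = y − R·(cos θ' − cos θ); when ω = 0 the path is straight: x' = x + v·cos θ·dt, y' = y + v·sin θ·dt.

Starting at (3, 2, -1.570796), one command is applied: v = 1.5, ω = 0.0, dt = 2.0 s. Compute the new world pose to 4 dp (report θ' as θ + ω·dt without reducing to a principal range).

(3.0000, -1.0000, -1.5708)

θ' = -1.5708 + 0.0·2.0 = -1.5708
ω = 0 → straight: x' = 3 + 1.5·cos(-1.5708)·2.0 = 3.0000
y' = 2 + 1.5·sin(-1.5708)·2.0 = -1.0000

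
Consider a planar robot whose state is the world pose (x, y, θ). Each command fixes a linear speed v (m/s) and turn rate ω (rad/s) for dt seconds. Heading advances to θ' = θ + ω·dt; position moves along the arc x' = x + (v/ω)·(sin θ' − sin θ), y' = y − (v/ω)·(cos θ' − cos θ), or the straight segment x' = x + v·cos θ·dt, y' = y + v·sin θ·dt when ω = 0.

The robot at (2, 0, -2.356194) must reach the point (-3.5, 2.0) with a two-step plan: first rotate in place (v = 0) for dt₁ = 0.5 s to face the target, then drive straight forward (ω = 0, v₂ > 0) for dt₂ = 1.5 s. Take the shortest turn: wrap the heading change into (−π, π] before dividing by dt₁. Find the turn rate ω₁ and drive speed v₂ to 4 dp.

ω₁ = -2.2683, v₂ = 3.9016

heading to target = atan2(2−0, -3.5−2) = 2.7928
Δθ = wrap(2.7928 − -2.3562) = -1.1342; ω₁ = Δθ/dt₁ = -2.2683
distance = √((-3.5−2)² + (2−0)²) = 5.8523; v₂ = distance/dt₂ = 3.9016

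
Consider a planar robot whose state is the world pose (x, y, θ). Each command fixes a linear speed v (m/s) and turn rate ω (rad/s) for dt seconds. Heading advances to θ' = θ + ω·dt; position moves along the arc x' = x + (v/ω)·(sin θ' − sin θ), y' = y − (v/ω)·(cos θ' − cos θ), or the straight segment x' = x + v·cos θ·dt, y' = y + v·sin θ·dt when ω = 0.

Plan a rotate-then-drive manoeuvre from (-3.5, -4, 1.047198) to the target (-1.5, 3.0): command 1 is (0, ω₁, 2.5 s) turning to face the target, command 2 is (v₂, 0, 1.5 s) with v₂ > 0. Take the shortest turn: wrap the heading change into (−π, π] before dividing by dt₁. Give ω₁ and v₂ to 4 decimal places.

heading to target = atan2(3−-4, -1.5−-3.5) = 1.2925
Δθ = wrap(1.2925 − 1.0472) = 0.2453; ω₁ = Δθ/dt₁ = 0.0981
distance = √((-1.5−-3.5)² + (3−-4)²) = 7.2801; v₂ = distance/dt₂ = 4.8534

ω₁ = 0.0981, v₂ = 4.8534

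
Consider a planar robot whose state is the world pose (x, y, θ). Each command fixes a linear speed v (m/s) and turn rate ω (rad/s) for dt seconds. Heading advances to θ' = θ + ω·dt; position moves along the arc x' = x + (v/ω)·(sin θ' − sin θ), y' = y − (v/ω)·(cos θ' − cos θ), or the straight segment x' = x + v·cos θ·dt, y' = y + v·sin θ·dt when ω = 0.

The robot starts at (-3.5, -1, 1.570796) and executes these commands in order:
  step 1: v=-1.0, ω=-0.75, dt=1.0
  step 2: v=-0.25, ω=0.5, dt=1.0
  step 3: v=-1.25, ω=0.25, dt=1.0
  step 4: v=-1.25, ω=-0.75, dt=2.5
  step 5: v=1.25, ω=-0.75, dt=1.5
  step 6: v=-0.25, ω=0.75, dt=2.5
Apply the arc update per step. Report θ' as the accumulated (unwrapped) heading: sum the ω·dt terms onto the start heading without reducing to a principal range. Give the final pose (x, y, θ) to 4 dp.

step 1: θ'=0.8208 (R=1.3333) → pose (-3.8577, -1.9089, 0.8208)
step 2: θ'=1.3208 (R=-0.5000) → pose (-3.9764, -2.1260, 1.3208)
step 3: θ'=1.5708 (R=-5.0000) → pose (-4.1318, -3.3630, 1.5708)
step 4: θ'=-0.3042 (R=1.6667) → pose (-6.2977, -4.9531, -0.3042)
step 5: θ'=-1.4292 (R=-1.6667) → pose (-5.1469, -6.3081, -1.4292)
step 6: θ'=0.4458 (R=-0.3333) → pose (-5.6206, -6.0544, 0.4458)

(-5.6206, -6.0544, 0.4458)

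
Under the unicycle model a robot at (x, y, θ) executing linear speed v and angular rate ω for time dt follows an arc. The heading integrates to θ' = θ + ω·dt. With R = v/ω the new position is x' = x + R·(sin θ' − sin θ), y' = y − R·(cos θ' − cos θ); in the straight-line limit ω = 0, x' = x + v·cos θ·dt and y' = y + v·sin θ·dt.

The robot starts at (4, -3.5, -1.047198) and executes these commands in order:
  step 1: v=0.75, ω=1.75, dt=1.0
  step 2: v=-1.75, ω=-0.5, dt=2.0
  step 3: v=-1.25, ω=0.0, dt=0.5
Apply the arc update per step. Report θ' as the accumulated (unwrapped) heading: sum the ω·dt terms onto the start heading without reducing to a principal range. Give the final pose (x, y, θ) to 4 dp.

(0.7634, -4.1056, -0.2972)

step 1: θ'=0.7028 (R=0.4286) → pose (4.6482, -3.6127, 0.7028)
step 2: θ'=-0.2972 (R=3.5000) → pose (1.3610, -4.2887, -0.2972)
step 3: θ'=-0.2972 (straight) → pose (0.7634, -4.1056, -0.2972)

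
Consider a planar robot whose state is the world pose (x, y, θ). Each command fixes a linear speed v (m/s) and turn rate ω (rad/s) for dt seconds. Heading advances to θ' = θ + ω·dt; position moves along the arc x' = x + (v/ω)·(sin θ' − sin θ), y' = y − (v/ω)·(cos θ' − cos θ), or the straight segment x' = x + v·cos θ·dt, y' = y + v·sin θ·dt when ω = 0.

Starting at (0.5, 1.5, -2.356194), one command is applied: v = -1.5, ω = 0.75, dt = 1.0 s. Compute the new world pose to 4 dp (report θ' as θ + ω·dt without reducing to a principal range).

θ' = -2.3562 + 0.75·1.0 = -1.6062
R = v/ω = -1.5/0.75 = -2.0000
x' = 0.5 + -2.0000·(sin -1.6062 − sin -2.3562) = 1.0845
y' = 1.5 − -2.0000·(cos -1.6062 − cos -2.3562) = 2.8434

(1.0845, 2.8434, -1.6062)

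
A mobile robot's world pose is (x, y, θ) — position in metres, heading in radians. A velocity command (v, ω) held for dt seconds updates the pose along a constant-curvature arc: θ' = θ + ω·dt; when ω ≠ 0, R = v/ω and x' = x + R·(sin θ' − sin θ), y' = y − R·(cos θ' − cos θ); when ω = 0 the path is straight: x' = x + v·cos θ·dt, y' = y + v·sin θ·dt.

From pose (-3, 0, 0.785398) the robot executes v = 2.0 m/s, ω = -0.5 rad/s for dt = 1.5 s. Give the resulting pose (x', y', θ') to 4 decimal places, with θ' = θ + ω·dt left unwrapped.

(-0.3131, 1.1691, 0.0354)

θ' = 0.7854 + -0.5·1.5 = 0.0354
R = v/ω = 2.0/-0.5 = -4.0000
x' = -3 + -4.0000·(sin 0.0354 − sin 0.7854) = -0.3131
y' = 0 − -4.0000·(cos 0.0354 − cos 0.7854) = 1.1691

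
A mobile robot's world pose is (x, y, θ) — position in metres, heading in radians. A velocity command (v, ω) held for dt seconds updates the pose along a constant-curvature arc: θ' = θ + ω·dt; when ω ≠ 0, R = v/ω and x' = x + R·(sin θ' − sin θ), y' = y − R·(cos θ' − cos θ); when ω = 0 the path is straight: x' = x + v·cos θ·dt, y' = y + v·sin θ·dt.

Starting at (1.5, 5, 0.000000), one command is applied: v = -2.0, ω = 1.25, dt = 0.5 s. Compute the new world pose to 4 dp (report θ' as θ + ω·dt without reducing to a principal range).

(0.5638, 4.6975, 0.6250)

θ' = 0.0000 + 1.25·0.5 = 0.6250
R = v/ω = -2.0/1.25 = -1.6000
x' = 1.5 + -1.6000·(sin 0.6250 − sin 0.0000) = 0.5638
y' = 5 − -1.6000·(cos 0.6250 − cos 0.0000) = 4.6975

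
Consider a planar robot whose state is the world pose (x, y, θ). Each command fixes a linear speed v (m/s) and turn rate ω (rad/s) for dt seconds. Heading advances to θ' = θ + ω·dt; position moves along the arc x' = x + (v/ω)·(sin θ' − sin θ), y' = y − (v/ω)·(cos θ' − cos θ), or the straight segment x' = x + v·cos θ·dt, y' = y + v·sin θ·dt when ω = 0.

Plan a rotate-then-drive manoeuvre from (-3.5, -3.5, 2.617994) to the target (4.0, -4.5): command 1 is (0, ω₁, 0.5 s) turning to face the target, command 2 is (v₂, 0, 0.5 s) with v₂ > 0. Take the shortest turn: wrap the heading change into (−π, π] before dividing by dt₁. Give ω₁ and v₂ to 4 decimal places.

ω₁ = -5.5011, v₂ = 15.1327

heading to target = atan2(-4.5−-3.5, 4−-3.5) = -0.1326
Δθ = wrap(-0.1326 − 2.6180) = -2.7505; ω₁ = Δθ/dt₁ = -5.5011
distance = √((4−-3.5)² + (-4.5−-3.5)²) = 7.5664; v₂ = distance/dt₂ = 15.1327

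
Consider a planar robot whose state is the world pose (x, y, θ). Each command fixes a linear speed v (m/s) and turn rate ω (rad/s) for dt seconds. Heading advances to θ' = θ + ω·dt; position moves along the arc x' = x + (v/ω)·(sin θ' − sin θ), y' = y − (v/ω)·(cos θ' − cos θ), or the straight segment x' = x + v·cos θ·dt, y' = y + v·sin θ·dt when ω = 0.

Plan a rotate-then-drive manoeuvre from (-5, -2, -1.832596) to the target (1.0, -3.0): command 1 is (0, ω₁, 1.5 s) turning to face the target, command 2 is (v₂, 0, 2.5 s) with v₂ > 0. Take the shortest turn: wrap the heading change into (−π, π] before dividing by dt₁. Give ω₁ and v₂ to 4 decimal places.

heading to target = atan2(-3−-2, 1−-5) = -0.1651
Δθ = wrap(-0.1651 − -1.8326) = 1.6674; ω₁ = Δθ/dt₁ = 1.1116
distance = √((1−-5)² + (-3−-2)²) = 6.0828; v₂ = distance/dt₂ = 2.4331

ω₁ = 1.1116, v₂ = 2.4331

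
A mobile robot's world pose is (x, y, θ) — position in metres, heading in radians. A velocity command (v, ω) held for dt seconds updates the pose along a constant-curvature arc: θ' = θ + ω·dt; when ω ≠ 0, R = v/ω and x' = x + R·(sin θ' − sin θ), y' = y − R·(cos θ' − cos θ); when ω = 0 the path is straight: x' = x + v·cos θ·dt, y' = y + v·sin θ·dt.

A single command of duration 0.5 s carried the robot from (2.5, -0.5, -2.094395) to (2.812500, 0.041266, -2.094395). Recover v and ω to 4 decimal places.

Δθ = -2.094395 − -2.094395 = 0.000000
ω = Δθ/dt = 0.000000/0.5 = 0.0000
ω = 0 → v = (Δx·cos θ + Δy·sin θ)/dt = -1.2500

v = -1.2500, ω = 0.0000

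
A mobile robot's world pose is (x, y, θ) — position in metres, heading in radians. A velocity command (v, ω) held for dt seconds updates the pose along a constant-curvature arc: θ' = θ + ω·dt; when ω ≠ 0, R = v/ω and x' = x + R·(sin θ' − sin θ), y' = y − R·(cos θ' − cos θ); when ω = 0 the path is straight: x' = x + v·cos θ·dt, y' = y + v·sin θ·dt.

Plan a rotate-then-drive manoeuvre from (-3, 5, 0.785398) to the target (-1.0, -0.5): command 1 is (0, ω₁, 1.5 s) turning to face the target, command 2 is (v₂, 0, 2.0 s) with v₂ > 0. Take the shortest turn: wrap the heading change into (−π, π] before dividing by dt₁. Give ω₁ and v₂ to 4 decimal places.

heading to target = atan2(-0.5−5, -1−-3) = -1.2220
Δθ = wrap(-1.2220 − 0.7854) = -2.0074; ω₁ = Δθ/dt₁ = -1.3383
distance = √((-1−-3)² + (-0.5−5)²) = 5.8523; v₂ = distance/dt₂ = 2.9262

ω₁ = -1.3383, v₂ = 2.9262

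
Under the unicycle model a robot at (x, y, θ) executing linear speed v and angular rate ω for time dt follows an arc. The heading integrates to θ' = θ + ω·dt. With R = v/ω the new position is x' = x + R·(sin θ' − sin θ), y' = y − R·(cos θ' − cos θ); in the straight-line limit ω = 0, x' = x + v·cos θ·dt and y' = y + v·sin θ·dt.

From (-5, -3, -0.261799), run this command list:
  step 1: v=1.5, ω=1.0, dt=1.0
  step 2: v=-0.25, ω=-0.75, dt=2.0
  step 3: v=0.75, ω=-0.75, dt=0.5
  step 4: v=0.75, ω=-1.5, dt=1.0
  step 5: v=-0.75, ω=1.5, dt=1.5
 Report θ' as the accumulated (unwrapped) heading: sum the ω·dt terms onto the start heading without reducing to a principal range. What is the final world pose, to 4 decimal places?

(-4.1047, -2.7056, -0.3868)

step 1: θ'=0.7382 (R=1.5000) → pose (-3.6023, -2.6606, 0.7382)
step 2: θ'=-0.7618 (R=0.3333) → pose (-4.0567, -2.6553, -0.7618)
step 3: θ'=-1.1368 (R=-1.0000) → pose (-3.8397, -2.9584, -1.1368)
step 4: θ'=-2.6368 (R=-0.5000) → pose (-4.0515, -3.6063, -2.6368)
step 5: θ'=-0.3868 (R=-0.5000) → pose (-4.1047, -2.7056, -0.3868)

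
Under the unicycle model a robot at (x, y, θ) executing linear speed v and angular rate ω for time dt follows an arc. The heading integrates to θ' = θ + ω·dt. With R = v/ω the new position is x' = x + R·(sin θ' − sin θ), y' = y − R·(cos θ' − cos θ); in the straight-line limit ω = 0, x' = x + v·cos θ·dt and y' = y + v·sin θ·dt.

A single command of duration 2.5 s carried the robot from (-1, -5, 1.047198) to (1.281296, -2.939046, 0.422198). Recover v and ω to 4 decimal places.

v = 1.2500, ω = -0.2500

Δθ = 0.422198 − 1.047198 = -0.625000
ω = Δθ/dt = -0.625000/2.5 = -0.2500
R = Δx/(sin θ' − sin θ) = -5.0000
v = R·ω = -5.0000·-0.2500 = 1.2500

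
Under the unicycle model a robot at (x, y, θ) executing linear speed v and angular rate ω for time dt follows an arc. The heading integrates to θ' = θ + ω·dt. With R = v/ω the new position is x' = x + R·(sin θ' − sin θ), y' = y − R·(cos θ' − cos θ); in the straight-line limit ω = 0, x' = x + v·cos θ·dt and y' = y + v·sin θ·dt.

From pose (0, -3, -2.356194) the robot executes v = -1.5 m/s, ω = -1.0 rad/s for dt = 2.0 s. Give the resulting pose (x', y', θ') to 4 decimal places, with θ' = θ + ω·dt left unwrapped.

(2.4665, -3.5376, -4.3562)

θ' = -2.3562 + -1.0·2.0 = -4.3562
R = v/ω = -1.5/-1.0 = 1.5000
x' = 0 + 1.5000·(sin -4.3562 − sin -2.3562) = 2.4665
y' = -3 − 1.5000·(cos -4.3562 − cos -2.3562) = -3.5376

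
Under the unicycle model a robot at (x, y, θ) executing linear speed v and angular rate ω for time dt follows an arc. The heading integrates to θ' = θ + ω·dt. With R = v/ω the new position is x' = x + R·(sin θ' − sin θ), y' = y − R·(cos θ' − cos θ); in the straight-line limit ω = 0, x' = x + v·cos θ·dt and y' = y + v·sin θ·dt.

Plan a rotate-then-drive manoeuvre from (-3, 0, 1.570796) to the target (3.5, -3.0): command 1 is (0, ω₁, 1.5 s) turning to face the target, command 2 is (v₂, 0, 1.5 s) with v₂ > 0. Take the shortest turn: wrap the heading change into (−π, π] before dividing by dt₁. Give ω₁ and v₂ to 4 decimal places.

heading to target = atan2(-3−0, 3.5−-3) = -0.4324
Δθ = wrap(-0.4324 − 1.5708) = -2.0032; ω₁ = Δθ/dt₁ = -1.3355
distance = √((3.5−-3)² + (-3−0)²) = 7.1589; v₂ = distance/dt₂ = 4.7726

ω₁ = -1.3355, v₂ = 4.7726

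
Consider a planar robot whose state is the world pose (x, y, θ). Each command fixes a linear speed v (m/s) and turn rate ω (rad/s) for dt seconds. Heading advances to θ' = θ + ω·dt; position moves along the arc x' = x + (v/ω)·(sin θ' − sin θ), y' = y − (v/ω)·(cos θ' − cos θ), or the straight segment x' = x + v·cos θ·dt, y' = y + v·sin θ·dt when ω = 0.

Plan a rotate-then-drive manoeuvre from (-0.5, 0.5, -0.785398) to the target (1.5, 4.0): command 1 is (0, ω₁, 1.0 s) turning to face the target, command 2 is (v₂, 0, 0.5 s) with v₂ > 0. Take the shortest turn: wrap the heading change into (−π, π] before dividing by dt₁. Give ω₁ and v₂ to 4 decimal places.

heading to target = atan2(4−0.5, 1.5−-0.5) = 1.0517
Δθ = wrap(1.0517 − -0.7854) = 1.8370; ω₁ = Δθ/dt₁ = 1.8370
distance = √((1.5−-0.5)² + (4−0.5)²) = 4.0311; v₂ = distance/dt₂ = 8.0623

ω₁ = 1.8370, v₂ = 8.0623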